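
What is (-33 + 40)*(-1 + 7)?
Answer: 42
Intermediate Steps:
(-33 + 40)*(-1 + 7) = 7*6 = 42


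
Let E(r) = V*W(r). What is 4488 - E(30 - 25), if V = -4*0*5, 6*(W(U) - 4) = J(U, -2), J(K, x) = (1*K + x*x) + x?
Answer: 4488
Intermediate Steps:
J(K, x) = K + x + x² (J(K, x) = (K + x²) + x = K + x + x²)
W(U) = 13/3 + U/6 (W(U) = 4 + (U - 2 + (-2)²)/6 = 4 + (U - 2 + 4)/6 = 4 + (2 + U)/6 = 4 + (⅓ + U/6) = 13/3 + U/6)
V = 0 (V = 0*5 = 0)
E(r) = 0 (E(r) = 0*(13/3 + r/6) = 0)
4488 - E(30 - 25) = 4488 - 1*0 = 4488 + 0 = 4488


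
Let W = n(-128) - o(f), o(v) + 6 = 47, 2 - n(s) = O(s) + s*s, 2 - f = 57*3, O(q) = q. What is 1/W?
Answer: -1/16295 ≈ -6.1369e-5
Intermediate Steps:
f = -169 (f = 2 - 57*3 = 2 - 1*171 = 2 - 171 = -169)
n(s) = 2 - s - s² (n(s) = 2 - (s + s*s) = 2 - (s + s²) = 2 + (-s - s²) = 2 - s - s²)
o(v) = 41 (o(v) = -6 + 47 = 41)
W = -16295 (W = (2 - 1*(-128) - 1*(-128)²) - 1*41 = (2 + 128 - 1*16384) - 41 = (2 + 128 - 16384) - 41 = -16254 - 41 = -16295)
1/W = 1/(-16295) = -1/16295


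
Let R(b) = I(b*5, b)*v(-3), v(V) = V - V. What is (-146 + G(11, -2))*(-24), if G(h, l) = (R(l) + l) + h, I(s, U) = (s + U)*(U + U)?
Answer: 3288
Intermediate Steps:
I(s, U) = 2*U*(U + s) (I(s, U) = (U + s)*(2*U) = 2*U*(U + s))
v(V) = 0
R(b) = 0 (R(b) = (2*b*(b + b*5))*0 = (2*b*(b + 5*b))*0 = (2*b*(6*b))*0 = (12*b²)*0 = 0)
G(h, l) = h + l (G(h, l) = (0 + l) + h = l + h = h + l)
(-146 + G(11, -2))*(-24) = (-146 + (11 - 2))*(-24) = (-146 + 9)*(-24) = -137*(-24) = 3288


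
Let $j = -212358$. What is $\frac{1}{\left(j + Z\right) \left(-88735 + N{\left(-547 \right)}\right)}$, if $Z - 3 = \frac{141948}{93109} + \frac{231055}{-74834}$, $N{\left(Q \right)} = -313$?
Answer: $\frac{204932909}{3875266395160489196} \approx 5.2882 \cdot 10^{-11}$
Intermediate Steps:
$Z = \frac{588964315}{409865818}$ ($Z = 3 + \left(\frac{141948}{93109} + \frac{231055}{-74834}\right) = 3 + \left(141948 \cdot \frac{1}{93109} + 231055 \left(- \frac{1}{74834}\right)\right) = 3 + \left(\frac{141948}{93109} - \frac{231055}{74834}\right) = 3 - \frac{640633139}{409865818} = \frac{588964315}{409865818} \approx 1.437$)
$\frac{1}{\left(j + Z\right) \left(-88735 + N{\left(-547 \right)}\right)} = \frac{1}{\left(-212358 + \frac{588964315}{409865818}\right) \left(-88735 - 313\right)} = \frac{1}{\left(- \frac{87037696414529}{409865818}\right) \left(-89048\right)} = \frac{1}{\frac{3875266395160489196}{204932909}} = \frac{204932909}{3875266395160489196}$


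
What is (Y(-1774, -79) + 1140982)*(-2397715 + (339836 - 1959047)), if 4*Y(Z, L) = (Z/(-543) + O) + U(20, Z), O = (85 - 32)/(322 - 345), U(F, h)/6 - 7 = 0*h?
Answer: -114481252910466439/24978 ≈ -4.5833e+12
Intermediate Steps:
U(F, h) = 42 (U(F, h) = 42 + 6*(0*h) = 42 + 6*0 = 42 + 0 = 42)
O = -53/23 (O = 53/(-23) = 53*(-1/23) = -53/23 ≈ -2.3043)
Y(Z, L) = 913/92 - Z/2172 (Y(Z, L) = ((Z/(-543) - 53/23) + 42)/4 = ((Z*(-1/543) - 53/23) + 42)/4 = ((-Z/543 - 53/23) + 42)/4 = ((-53/23 - Z/543) + 42)/4 = (913/23 - Z/543)/4 = 913/92 - Z/2172)
(Y(-1774, -79) + 1140982)*(-2397715 + (339836 - 1959047)) = ((913/92 - 1/2172*(-1774)) + 1140982)*(-2397715 + (339836 - 1959047)) = ((913/92 + 887/1086) + 1140982)*(-2397715 - 1619211) = (536561/49956 + 1140982)*(-4016926) = (56999433353/49956)*(-4016926) = -114481252910466439/24978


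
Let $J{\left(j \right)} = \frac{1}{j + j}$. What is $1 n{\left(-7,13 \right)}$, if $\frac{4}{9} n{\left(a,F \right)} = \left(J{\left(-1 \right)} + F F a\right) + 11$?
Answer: $- \frac{21105}{8} \approx -2638.1$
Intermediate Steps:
$J{\left(j \right)} = \frac{1}{2 j}$
$n{\left(a,F \right)} = \frac{189}{8} + \frac{9 a F^{2}}{4}$ ($n{\left(a,F \right)} = \frac{9 \left(\left(\frac{1}{2 \left(-1\right)} + F F a\right) + 11\right)}{4} = \frac{9 \left(\left(\frac{1}{2} \left(-1\right) + F^{2} a\right) + 11\right)}{4} = \frac{9 \left(\left(- \frac{1}{2} + a F^{2}\right) + 11\right)}{4} = \frac{9 \left(\frac{21}{2} + a F^{2}\right)}{4} = \frac{189}{8} + \frac{9 a F^{2}}{4}$)
$1 n{\left(-7,13 \right)} = 1 \left(\frac{189}{8} + \frac{9}{4} \left(-7\right) 13^{2}\right) = 1 \left(\frac{189}{8} + \frac{9}{4} \left(-7\right) 169\right) = 1 \left(\frac{189}{8} - \frac{10647}{4}\right) = 1 \left(- \frac{21105}{8}\right) = - \frac{21105}{8}$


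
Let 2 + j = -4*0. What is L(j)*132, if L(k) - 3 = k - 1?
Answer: 0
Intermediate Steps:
j = -2 (j = -2 - 4*0 = -2 + 0 = -2)
L(k) = 2 + k (L(k) = 3 + (k - 1) = 3 + (-1 + k) = 2 + k)
L(j)*132 = (2 - 2)*132 = 0*132 = 0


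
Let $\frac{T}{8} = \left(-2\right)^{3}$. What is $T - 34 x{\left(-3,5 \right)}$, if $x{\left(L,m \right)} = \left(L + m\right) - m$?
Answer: $38$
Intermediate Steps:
$x{\left(L,m \right)} = L$
$T = -64$ ($T = 8 \left(-2\right)^{3} = 8 \left(-8\right) = -64$)
$T - 34 x{\left(-3,5 \right)} = -64 - -102 = -64 + 102 = 38$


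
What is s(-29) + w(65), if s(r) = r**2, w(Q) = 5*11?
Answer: 896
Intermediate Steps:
w(Q) = 55
s(-29) + w(65) = (-29)**2 + 55 = 841 + 55 = 896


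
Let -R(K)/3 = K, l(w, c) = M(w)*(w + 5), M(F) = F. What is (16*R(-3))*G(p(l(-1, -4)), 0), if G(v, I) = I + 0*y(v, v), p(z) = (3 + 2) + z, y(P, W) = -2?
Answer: 0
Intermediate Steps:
l(w, c) = w*(5 + w) (l(w, c) = w*(w + 5) = w*(5 + w))
R(K) = -3*K
p(z) = 5 + z
G(v, I) = I (G(v, I) = I + 0*(-2) = I + 0 = I)
(16*R(-3))*G(p(l(-1, -4)), 0) = (16*(-3*(-3)))*0 = (16*9)*0 = 144*0 = 0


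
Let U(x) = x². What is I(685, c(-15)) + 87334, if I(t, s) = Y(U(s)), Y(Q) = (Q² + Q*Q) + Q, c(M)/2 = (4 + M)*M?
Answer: 23718616234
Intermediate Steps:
c(M) = 2*M*(4 + M) (c(M) = 2*((4 + M)*M) = 2*(M*(4 + M)) = 2*M*(4 + M))
Y(Q) = Q + 2*Q² (Y(Q) = (Q² + Q²) + Q = 2*Q² + Q = Q + 2*Q²)
I(t, s) = s²*(1 + 2*s²)
I(685, c(-15)) + 87334 = ((2*(-15)*(4 - 15))² + 2*(2*(-15)*(4 - 15))⁴) + 87334 = ((2*(-15)*(-11))² + 2*(2*(-15)*(-11))⁴) + 87334 = (330² + 2*330⁴) + 87334 = (108900 + 2*11859210000) + 87334 = (108900 + 23718420000) + 87334 = 23718528900 + 87334 = 23718616234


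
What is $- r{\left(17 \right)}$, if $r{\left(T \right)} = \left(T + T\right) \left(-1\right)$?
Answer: $34$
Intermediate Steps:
$r{\left(T \right)} = - 2 T$ ($r{\left(T \right)} = 2 T \left(-1\right) = - 2 T$)
$- r{\left(17 \right)} = - \left(-2\right) 17 = \left(-1\right) \left(-34\right) = 34$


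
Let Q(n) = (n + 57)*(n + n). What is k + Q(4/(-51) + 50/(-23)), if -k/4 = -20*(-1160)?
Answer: -128025544396/1375929 ≈ -93047.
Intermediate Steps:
k = -92800 (k = -(-80)*(-1160) = -4*23200 = -92800)
Q(n) = 2*n*(57 + n) (Q(n) = (57 + n)*(2*n) = 2*n*(57 + n))
k + Q(4/(-51) + 50/(-23)) = -92800 + 2*(4/(-51) + 50/(-23))*(57 + (4/(-51) + 50/(-23))) = -92800 + 2*(4*(-1/51) + 50*(-1/23))*(57 + (4*(-1/51) + 50*(-1/23))) = -92800 + 2*(-4/51 - 50/23)*(57 + (-4/51 - 50/23)) = -92800 + 2*(-2642/1173)*(57 - 2642/1173) = -92800 + 2*(-2642/1173)*(64219/1173) = -92800 - 339333196/1375929 = -128025544396/1375929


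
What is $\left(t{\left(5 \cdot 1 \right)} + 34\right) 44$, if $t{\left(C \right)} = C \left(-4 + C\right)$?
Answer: $1716$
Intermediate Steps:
$\left(t{\left(5 \cdot 1 \right)} + 34\right) 44 = \left(5 \cdot 1 \left(-4 + 5 \cdot 1\right) + 34\right) 44 = \left(5 \left(-4 + 5\right) + 34\right) 44 = \left(5 \cdot 1 + 34\right) 44 = \left(5 + 34\right) 44 = 39 \cdot 44 = 1716$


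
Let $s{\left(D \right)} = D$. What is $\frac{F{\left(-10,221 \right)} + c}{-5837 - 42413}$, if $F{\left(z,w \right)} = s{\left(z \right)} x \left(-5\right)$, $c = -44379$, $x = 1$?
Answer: $\frac{44329}{48250} \approx 0.91874$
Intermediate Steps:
$F{\left(z,w \right)} = - 5 z$ ($F{\left(z,w \right)} = z 1 \left(-5\right) = z \left(-5\right) = - 5 z$)
$\frac{F{\left(-10,221 \right)} + c}{-5837 - 42413} = \frac{\left(-5\right) \left(-10\right) - 44379}{-5837 - 42413} = \frac{50 - 44379}{-48250} = \left(-44329\right) \left(- \frac{1}{48250}\right) = \frac{44329}{48250}$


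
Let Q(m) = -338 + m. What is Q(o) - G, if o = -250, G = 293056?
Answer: -293644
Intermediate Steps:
Q(o) - G = (-338 - 250) - 1*293056 = -588 - 293056 = -293644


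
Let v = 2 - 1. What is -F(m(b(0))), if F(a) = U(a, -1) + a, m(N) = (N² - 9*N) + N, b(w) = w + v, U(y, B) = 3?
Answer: 4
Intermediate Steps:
v = 1
b(w) = 1 + w (b(w) = w + 1 = 1 + w)
m(N) = N² - 8*N
F(a) = 3 + a
-F(m(b(0))) = -(3 + (1 + 0)*(-8 + (1 + 0))) = -(3 + 1*(-8 + 1)) = -(3 + 1*(-7)) = -(3 - 7) = -1*(-4) = 4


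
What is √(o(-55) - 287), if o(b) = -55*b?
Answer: 37*√2 ≈ 52.326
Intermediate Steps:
√(o(-55) - 287) = √(-55*(-55) - 287) = √(3025 - 287) = √2738 = 37*√2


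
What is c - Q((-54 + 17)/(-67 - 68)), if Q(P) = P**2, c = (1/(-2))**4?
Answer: -3679/291600 ≈ -0.012617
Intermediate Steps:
c = 1/16 (c = (-1/2)**4 = 1/16 ≈ 0.062500)
c - Q((-54 + 17)/(-67 - 68)) = 1/16 - ((-54 + 17)/(-67 - 68))**2 = 1/16 - (-37/(-135))**2 = 1/16 - (-37*(-1/135))**2 = 1/16 - (37/135)**2 = 1/16 - 1*1369/18225 = 1/16 - 1369/18225 = -3679/291600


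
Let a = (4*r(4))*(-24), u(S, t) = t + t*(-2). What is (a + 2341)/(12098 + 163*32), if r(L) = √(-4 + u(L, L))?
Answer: 2341/17314 - 96*I*√2/8657 ≈ 0.13521 - 0.015683*I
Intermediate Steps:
u(S, t) = -t (u(S, t) = t - 2*t = -t)
r(L) = √(-4 - L)
a = -192*I*√2 (a = (4*√(-4 - 1*4))*(-24) = (4*√(-4 - 4))*(-24) = (4*√(-8))*(-24) = (4*(2*I*√2))*(-24) = (8*I*√2)*(-24) = -192*I*√2 ≈ -271.53*I)
(a + 2341)/(12098 + 163*32) = (-192*I*√2 + 2341)/(12098 + 163*32) = (2341 - 192*I*√2)/(12098 + 5216) = (2341 - 192*I*√2)/17314 = (2341 - 192*I*√2)*(1/17314) = 2341/17314 - 96*I*√2/8657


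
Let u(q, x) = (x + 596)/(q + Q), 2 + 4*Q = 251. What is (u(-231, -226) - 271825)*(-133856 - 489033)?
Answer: 22857952702519/135 ≈ 1.6932e+11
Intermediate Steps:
Q = 249/4 (Q = -1/2 + (1/4)*251 = -1/2 + 251/4 = 249/4 ≈ 62.250)
u(q, x) = (596 + x)/(249/4 + q) (u(q, x) = (x + 596)/(q + 249/4) = (596 + x)/(249/4 + q))
(u(-231, -226) - 271825)*(-133856 - 489033) = (4*(596 - 226)/(249 + 4*(-231)) - 271825)*(-133856 - 489033) = (4*370/(249 - 924) - 271825)*(-622889) = (4*370/(-675) - 271825)*(-622889) = (4*(-1/675)*370 - 271825)*(-622889) = (-296/135 - 271825)*(-622889) = -36696671/135*(-622889) = 22857952702519/135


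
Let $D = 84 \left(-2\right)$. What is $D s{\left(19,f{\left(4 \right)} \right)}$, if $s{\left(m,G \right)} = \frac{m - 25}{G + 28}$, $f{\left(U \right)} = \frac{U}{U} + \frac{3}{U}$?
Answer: $\frac{576}{17} \approx 33.882$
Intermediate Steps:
$f{\left(U \right)} = 1 + \frac{3}{U}$
$s{\left(m,G \right)} = \frac{-25 + m}{28 + G}$
$D = -168$
$D s{\left(19,f{\left(4 \right)} \right)} = - 168 \frac{-25 + 19}{28 + \frac{3 + 4}{4}} = - 168 \frac{1}{28 + \frac{1}{4} \cdot 7} \left(-6\right) = - 168 \frac{1}{28 + \frac{7}{4}} \left(-6\right) = - 168 \frac{1}{\frac{119}{4}} \left(-6\right) = - 168 \cdot \frac{4}{119} \left(-6\right) = \left(-168\right) \left(- \frac{24}{119}\right) = \frac{576}{17}$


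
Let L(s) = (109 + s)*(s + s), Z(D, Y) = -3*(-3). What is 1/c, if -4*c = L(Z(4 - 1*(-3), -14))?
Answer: -1/531 ≈ -0.0018832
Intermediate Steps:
Z(D, Y) = 9
L(s) = 2*s*(109 + s) (L(s) = (109 + s)*(2*s) = 2*s*(109 + s))
c = -531 (c = -9*(109 + 9)/2 = -9*118/2 = -1/4*2124 = -531)
1/c = 1/(-531) = -1/531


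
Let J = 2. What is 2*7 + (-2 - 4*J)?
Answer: 4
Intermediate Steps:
2*7 + (-2 - 4*J) = 2*7 + (-2 - 4*2) = 14 + (-2 - 8) = 14 - 10 = 4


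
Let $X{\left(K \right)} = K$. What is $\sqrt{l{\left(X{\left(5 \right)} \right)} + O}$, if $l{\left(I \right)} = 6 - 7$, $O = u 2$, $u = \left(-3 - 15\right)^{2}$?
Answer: $\sqrt{647} \approx 25.436$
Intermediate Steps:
$u = 324$ ($u = \left(-3 - 15\right)^{2} = \left(-18\right)^{2} = 324$)
$O = 648$ ($O = 324 \cdot 2 = 648$)
$l{\left(I \right)} = -1$
$\sqrt{l{\left(X{\left(5 \right)} \right)} + O} = \sqrt{-1 + 648} = \sqrt{647}$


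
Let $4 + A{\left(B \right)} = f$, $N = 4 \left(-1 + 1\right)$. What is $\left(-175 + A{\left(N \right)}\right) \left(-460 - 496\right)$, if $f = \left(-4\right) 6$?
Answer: $194068$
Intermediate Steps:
$f = -24$
$N = 0$ ($N = 4 \cdot 0 = 0$)
$A{\left(B \right)} = -28$ ($A{\left(B \right)} = -4 - 24 = -28$)
$\left(-175 + A{\left(N \right)}\right) \left(-460 - 496\right) = \left(-175 - 28\right) \left(-460 - 496\right) = \left(-203\right) \left(-956\right) = 194068$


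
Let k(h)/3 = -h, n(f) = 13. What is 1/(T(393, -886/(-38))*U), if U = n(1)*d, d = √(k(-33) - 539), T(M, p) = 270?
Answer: -I*√110/772200 ≈ -1.3582e-5*I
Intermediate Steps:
k(h) = -3*h (k(h) = 3*(-h) = -3*h)
d = 2*I*√110 (d = √(-3*(-33) - 539) = √(99 - 539) = √(-440) = 2*I*√110 ≈ 20.976*I)
U = 26*I*√110 (U = 13*(2*I*√110) = 26*I*√110 ≈ 272.69*I)
1/(T(393, -886/(-38))*U) = 1/(270*((26*I*√110))) = (-I*√110/2860)/270 = -I*√110/772200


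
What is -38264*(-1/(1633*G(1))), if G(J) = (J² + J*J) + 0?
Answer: 19132/1633 ≈ 11.716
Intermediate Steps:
G(J) = 2*J² (G(J) = (J² + J²) + 0 = 2*J² + 0 = 2*J²)
-38264*(-1/(1633*G(1))) = -38264/(((2*1²)*71)*(-23)) = -38264/(((2*1)*71)*(-23)) = -38264/((2*71)*(-23)) = -38264/(142*(-23)) = -38264/(-3266) = -38264*(-1/3266) = 19132/1633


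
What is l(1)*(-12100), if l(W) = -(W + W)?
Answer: 24200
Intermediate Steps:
l(W) = -2*W
l(1)*(-12100) = -2*1*(-12100) = -2*(-12100) = 24200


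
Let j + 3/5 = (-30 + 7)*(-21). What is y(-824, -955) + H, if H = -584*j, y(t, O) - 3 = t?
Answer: -1412713/5 ≈ -2.8254e+5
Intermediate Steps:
j = 2412/5 (j = -3/5 + (-30 + 7)*(-21) = -3/5 - 23*(-21) = -3/5 + 483 = 2412/5 ≈ 482.40)
y(t, O) = 3 + t
H = -1408608/5 (H = -584*2412/5 = -1408608/5 ≈ -2.8172e+5)
y(-824, -955) + H = (3 - 824) - 1408608/5 = -821 - 1408608/5 = -1412713/5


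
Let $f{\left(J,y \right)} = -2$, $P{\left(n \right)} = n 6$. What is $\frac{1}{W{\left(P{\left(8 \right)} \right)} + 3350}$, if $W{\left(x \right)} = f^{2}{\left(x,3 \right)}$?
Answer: $\frac{1}{3354} \approx 0.00029815$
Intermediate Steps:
$P{\left(n \right)} = 6 n$
$W{\left(x \right)} = 4$ ($W{\left(x \right)} = \left(-2\right)^{2} = 4$)
$\frac{1}{W{\left(P{\left(8 \right)} \right)} + 3350} = \frac{1}{4 + 3350} = \frac{1}{3354}$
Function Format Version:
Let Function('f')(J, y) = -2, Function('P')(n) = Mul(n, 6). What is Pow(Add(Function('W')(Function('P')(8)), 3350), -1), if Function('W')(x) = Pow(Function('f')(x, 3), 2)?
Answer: Rational(1, 3354) ≈ 0.00029815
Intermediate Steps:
Function('P')(n) = Mul(6, n)
Function('W')(x) = 4 (Function('W')(x) = Pow(-2, 2) = 4)
Pow(Add(Function('W')(Function('P')(8)), 3350), -1) = Pow(Add(4, 3350), -1) = Pow(3354, -1) = Rational(1, 3354)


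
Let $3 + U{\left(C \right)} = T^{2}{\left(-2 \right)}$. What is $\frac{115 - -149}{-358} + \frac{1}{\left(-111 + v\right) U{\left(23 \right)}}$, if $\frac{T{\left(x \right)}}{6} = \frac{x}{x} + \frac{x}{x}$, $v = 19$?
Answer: $- \frac{1712483}{2321988} \approx -0.73751$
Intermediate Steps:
$T{\left(x \right)} = 12$ ($T{\left(x \right)} = 6 \left(\frac{x}{x} + \frac{x}{x}\right) = 6 \left(1 + 1\right) = 6 \cdot 2 = 12$)
$U{\left(C \right)} = 141$ ($U{\left(C \right)} = -3 + 12^{2} = -3 + 144 = 141$)
$\frac{115 - -149}{-358} + \frac{1}{\left(-111 + v\right) U{\left(23 \right)}} = \frac{115 - -149}{-358} + \frac{1}{\left(-111 + 19\right) 141} = \left(115 + 149\right) \left(- \frac{1}{358}\right) + \frac{1}{-92} \cdot \frac{1}{141} = 264 \left(- \frac{1}{358}\right) - \frac{1}{12972} = - \frac{132}{179} - \frac{1}{12972} = - \frac{1712483}{2321988}$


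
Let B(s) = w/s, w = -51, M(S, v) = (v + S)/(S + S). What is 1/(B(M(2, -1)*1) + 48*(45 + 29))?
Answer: 1/3348 ≈ 0.00029869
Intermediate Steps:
M(S, v) = (S + v)/(2*S) (M(S, v) = (S + v)/((2*S)) = (S + v)*(1/(2*S)) = (S + v)/(2*S))
B(s) = -51/s
1/(B(M(2, -1)*1) + 48*(45 + 29)) = 1/(-51*4/(2 - 1) + 48*(45 + 29)) = 1/(-51/(((½)*(½)*1)*1) + 48*74) = 1/(-51/((¼)*1) + 3552) = 1/(-51/¼ + 3552) = 1/(-51*4 + 3552) = 1/(-204 + 3552) = 1/3348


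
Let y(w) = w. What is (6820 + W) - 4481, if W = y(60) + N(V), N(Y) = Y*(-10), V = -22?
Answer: 2619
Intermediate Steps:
N(Y) = -10*Y
W = 280 (W = 60 - 10*(-22) = 60 + 220 = 280)
(6820 + W) - 4481 = (6820 + 280) - 4481 = 7100 - 4481 = 2619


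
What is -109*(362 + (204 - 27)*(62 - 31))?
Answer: -637541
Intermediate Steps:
-109*(362 + (204 - 27)*(62 - 31)) = -109*(362 + 177*31) = -109*(362 + 5487) = -109*5849 = -637541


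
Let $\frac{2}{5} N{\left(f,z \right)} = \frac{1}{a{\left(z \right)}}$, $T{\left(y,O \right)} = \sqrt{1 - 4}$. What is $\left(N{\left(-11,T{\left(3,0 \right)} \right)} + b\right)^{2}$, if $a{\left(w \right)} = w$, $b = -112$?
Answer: $\frac{150503}{12} + \frac{560 i \sqrt{3}}{3} \approx 12542.0 + 323.32 i$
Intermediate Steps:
$T{\left(y,O \right)} = i \sqrt{3}$ ($T{\left(y,O \right)} = \sqrt{-3} = i \sqrt{3}$)
$N{\left(f,z \right)} = \frac{5}{2 z}$
$\left(N{\left(-11,T{\left(3,0 \right)} \right)} + b\right)^{2} = \left(\frac{5}{2 i \sqrt{3}} - 112\right)^{2} = \left(\frac{5 \left(- \frac{i \sqrt{3}}{3}\right)}{2} - 112\right)^{2} = \left(- \frac{5 i \sqrt{3}}{6} - 112\right)^{2} = \left(-112 - \frac{5 i \sqrt{3}}{6}\right)^{2}$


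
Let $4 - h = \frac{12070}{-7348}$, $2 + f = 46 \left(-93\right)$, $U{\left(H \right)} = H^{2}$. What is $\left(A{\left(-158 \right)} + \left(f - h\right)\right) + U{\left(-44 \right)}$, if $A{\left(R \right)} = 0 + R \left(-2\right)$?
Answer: $- \frac{7471603}{3674} \approx -2033.6$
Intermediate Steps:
$A{\left(R \right)} = - 2 R$ ($A{\left(R \right)} = 0 - 2 R = - 2 R$)
$f = -4280$ ($f = -2 + 46 \left(-93\right) = -2 - 4278 = -4280$)
$h = \frac{20731}{3674}$ ($h = 4 - \frac{12070}{-7348} = 4 - 12070 \left(- \frac{1}{7348}\right) = 4 - - \frac{6035}{3674} = 4 + \frac{6035}{3674} = \frac{20731}{3674} \approx 5.6426$)
$\left(A{\left(-158 \right)} + \left(f - h\right)\right) + U{\left(-44 \right)} = \left(\left(-2\right) \left(-158\right) - \frac{15745451}{3674}\right) + \left(-44\right)^{2} = \left(316 - \frac{15745451}{3674}\right) + 1936 = - \frac{14584467}{3674} + 1936 = - \frac{7471603}{3674}$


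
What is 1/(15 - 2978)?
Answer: -1/2963 ≈ -0.00033750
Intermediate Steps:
1/(15 - 2978) = 1/(-2963) = -1/2963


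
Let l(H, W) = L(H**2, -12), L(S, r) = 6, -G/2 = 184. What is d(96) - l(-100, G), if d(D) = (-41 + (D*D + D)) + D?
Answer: 9361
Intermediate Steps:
G = -368 (G = -2*184 = -368)
l(H, W) = 6
d(D) = -41 + D**2 + 2*D (d(D) = (-41 + (D**2 + D)) + D = (-41 + (D + D**2)) + D = (-41 + D + D**2) + D = -41 + D**2 + 2*D)
d(96) - l(-100, G) = (-41 + 96**2 + 2*96) - 1*6 = (-41 + 9216 + 192) - 6 = 9367 - 6 = 9361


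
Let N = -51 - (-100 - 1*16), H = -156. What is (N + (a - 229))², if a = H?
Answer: 102400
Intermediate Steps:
a = -156
N = 65 (N = -51 - (-100 - 16) = -51 - 1*(-116) = -51 + 116 = 65)
(N + (a - 229))² = (65 + (-156 - 229))² = (65 - 385)² = (-320)² = 102400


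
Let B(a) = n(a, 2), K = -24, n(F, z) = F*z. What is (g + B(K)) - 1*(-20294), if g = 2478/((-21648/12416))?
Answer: 8489970/451 ≈ 18825.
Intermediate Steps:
g = -640976/451 (g = 2478/((-21648*1/12416)) = 2478/(-1353/776) = 2478*(-776/1353) = -640976/451 ≈ -1421.2)
B(a) = 2*a (B(a) = a*2 = 2*a)
(g + B(K)) - 1*(-20294) = (-640976/451 + 2*(-24)) - 1*(-20294) = (-640976/451 - 48) + 20294 = -662624/451 + 20294 = 8489970/451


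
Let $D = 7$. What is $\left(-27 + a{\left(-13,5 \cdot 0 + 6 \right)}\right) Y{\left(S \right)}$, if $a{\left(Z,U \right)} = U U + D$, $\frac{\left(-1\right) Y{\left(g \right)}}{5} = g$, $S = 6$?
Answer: $-480$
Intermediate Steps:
$Y{\left(g \right)} = - 5 g$
$a{\left(Z,U \right)} = 7 + U^{2}$ ($a{\left(Z,U \right)} = U U + 7 = U^{2} + 7 = 7 + U^{2}$)
$\left(-27 + a{\left(-13,5 \cdot 0 + 6 \right)}\right) Y{\left(S \right)} = \left(-27 + \left(7 + \left(5 \cdot 0 + 6\right)^{2}\right)\right) \left(\left(-5\right) 6\right) = \left(-27 + \left(7 + \left(0 + 6\right)^{2}\right)\right) \left(-30\right) = \left(-27 + \left(7 + 6^{2}\right)\right) \left(-30\right) = \left(-27 + \left(7 + 36\right)\right) \left(-30\right) = \left(-27 + 43\right) \left(-30\right) = 16 \left(-30\right) = -480$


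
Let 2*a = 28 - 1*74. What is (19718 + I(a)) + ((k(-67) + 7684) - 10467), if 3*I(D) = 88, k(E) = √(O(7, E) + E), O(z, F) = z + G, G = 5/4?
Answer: 50893/3 + I*√235/2 ≈ 16964.0 + 7.6649*I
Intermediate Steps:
G = 5/4 (G = 5*(¼) = 5/4 ≈ 1.2500)
a = -23 (a = (28 - 1*74)/2 = (28 - 74)/2 = (½)*(-46) = -23)
O(z, F) = 5/4 + z (O(z, F) = z + 5/4 = 5/4 + z)
k(E) = √(33/4 + E) (k(E) = √((5/4 + 7) + E) = √(33/4 + E))
I(D) = 88/3 (I(D) = (⅓)*88 = 88/3)
(19718 + I(a)) + ((k(-67) + 7684) - 10467) = (19718 + 88/3) + ((√(33 + 4*(-67))/2 + 7684) - 10467) = 59242/3 + ((√(33 - 268)/2 + 7684) - 10467) = 59242/3 + ((√(-235)/2 + 7684) - 10467) = 59242/3 + (((I*√235)/2 + 7684) - 10467) = 59242/3 + ((I*√235/2 + 7684) - 10467) = 59242/3 + ((7684 + I*√235/2) - 10467) = 59242/3 + (-2783 + I*√235/2) = 50893/3 + I*√235/2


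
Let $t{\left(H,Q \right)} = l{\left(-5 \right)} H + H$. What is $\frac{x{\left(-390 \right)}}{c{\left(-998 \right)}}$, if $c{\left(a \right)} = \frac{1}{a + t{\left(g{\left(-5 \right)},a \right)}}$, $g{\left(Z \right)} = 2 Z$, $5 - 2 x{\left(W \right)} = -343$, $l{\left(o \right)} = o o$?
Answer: $-218892$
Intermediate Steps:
$l{\left(o \right)} = o^{2}$
$x{\left(W \right)} = 174$ ($x{\left(W \right)} = \frac{5}{2} - - \frac{343}{2} = \frac{5}{2} + \frac{343}{2} = 174$)
$t{\left(H,Q \right)} = 26 H$ ($t{\left(H,Q \right)} = \left(-5\right)^{2} H + H = 25 H + H = 26 H$)
$c{\left(a \right)} = \frac{1}{-260 + a}$ ($c{\left(a \right)} = \frac{1}{a + 26 \cdot 2 \left(-5\right)} = \frac{1}{a + 26 \left(-10\right)} = \frac{1}{a - 260} = \frac{1}{-260 + a}$)
$\frac{x{\left(-390 \right)}}{c{\left(-998 \right)}} = \frac{174}{\frac{1}{-260 - 998}} = \frac{174}{\frac{1}{-1258}} = \frac{174}{- \frac{1}{1258}} = 174 \left(-1258\right) = -218892$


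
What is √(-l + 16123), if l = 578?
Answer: √15545 ≈ 124.68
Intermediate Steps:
√(-l + 16123) = √(-1*578 + 16123) = √(-578 + 16123) = √15545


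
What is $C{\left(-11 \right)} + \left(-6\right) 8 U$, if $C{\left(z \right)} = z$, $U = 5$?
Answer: $-251$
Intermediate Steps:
$C{\left(-11 \right)} + \left(-6\right) 8 U = -11 + \left(-6\right) 8 \cdot 5 = -11 - 240 = -251$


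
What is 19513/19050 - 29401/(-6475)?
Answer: 27457429/4933950 ≈ 5.5650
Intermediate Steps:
19513/19050 - 29401/(-6475) = 19513*(1/19050) - 29401*(-1/6475) = 19513/19050 + 29401/6475 = 27457429/4933950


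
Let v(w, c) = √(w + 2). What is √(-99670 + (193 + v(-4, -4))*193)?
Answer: √(-62421 + 193*I*√2) ≈ 0.5462 + 249.84*I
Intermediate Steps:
v(w, c) = √(2 + w)
√(-99670 + (193 + v(-4, -4))*193) = √(-99670 + (193 + √(2 - 4))*193) = √(-99670 + (193 + √(-2))*193) = √(-99670 + (193 + I*√2)*193) = √(-99670 + (37249 + 193*I*√2)) = √(-62421 + 193*I*√2)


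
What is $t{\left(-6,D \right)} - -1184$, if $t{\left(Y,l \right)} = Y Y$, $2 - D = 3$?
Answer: $1220$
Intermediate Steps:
$D = -1$ ($D = 2 - 3 = -1$)
$t{\left(Y,l \right)} = Y^{2}$
$t{\left(-6,D \right)} - -1184 = \left(-6\right)^{2} - -1184 = 36 + 1184 = 1220$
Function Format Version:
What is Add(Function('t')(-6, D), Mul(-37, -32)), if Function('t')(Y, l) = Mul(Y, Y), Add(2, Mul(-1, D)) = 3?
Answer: 1220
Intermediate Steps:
D = -1 (D = Add(2, Mul(-1, 3)) = Add(2, -3) = -1)
Function('t')(Y, l) = Pow(Y, 2)
Add(Function('t')(-6, D), Mul(-37, -32)) = Add(Pow(-6, 2), Mul(-37, -32)) = Add(36, 1184) = 1220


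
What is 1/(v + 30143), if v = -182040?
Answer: -1/151897 ≈ -6.5834e-6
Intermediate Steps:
1/(v + 30143) = 1/(-182040 + 30143) = 1/(-151897) = -1/151897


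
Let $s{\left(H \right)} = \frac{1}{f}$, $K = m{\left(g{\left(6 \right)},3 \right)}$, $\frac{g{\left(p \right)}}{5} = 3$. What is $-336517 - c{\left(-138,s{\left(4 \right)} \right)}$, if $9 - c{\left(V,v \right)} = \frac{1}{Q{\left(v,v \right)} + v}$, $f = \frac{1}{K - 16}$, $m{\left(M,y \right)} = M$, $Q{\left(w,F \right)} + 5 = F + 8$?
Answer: $-336525$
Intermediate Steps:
$Q{\left(w,F \right)} = 3 + F$ ($Q{\left(w,F \right)} = -5 + \left(F + 8\right) = -5 + \left(8 + F\right) = 3 + F$)
$g{\left(p \right)} = 15$ ($g{\left(p \right)} = 5 \cdot 3 = 15$)
$K = 15$
$f = -1$ ($f = \frac{1}{15 - 16} = \frac{1}{-1} = -1$)
$s{\left(H \right)} = -1$ ($s{\left(H \right)} = \frac{1}{-1} = -1$)
$c{\left(V,v \right)} = 9 - \frac{1}{3 + 2 v}$ ($c{\left(V,v \right)} = 9 - \frac{1}{\left(3 + v\right) + v} = 9 - \frac{1}{3 + 2 v}$)
$-336517 - c{\left(-138,s{\left(4 \right)} \right)} = -336517 - \frac{2 \left(13 + 9 \left(-1\right)\right)}{3 + 2 \left(-1\right)} = -336517 - \frac{2 \left(13 - 9\right)}{3 - 2} = -336517 - 2 \cdot 1^{-1} \cdot 4 = -336517 - 2 \cdot 1 \cdot 4 = -336517 - 8 = -336525$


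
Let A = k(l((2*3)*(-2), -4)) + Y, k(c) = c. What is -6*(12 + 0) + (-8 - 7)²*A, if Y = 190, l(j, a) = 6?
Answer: 44028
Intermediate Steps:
A = 196 (A = 6 + 190 = 196)
-6*(12 + 0) + (-8 - 7)²*A = -6*(12 + 0) + (-8 - 7)²*196 = -6*12 + (-15)²*196 = -72 + 225*196 = -72 + 44100 = 44028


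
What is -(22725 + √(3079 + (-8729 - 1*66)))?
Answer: -22725 - 2*I*√1429 ≈ -22725.0 - 75.604*I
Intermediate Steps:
-(22725 + √(3079 + (-8729 - 1*66))) = -(22725 + √(3079 + (-8729 - 66))) = -(22725 + √(3079 - 8795)) = -(22725 + √(-5716)) = -(22725 + 2*I*√1429) = -22725 - 2*I*√1429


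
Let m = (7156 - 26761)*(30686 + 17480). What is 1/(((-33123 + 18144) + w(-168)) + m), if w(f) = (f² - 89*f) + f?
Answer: -1/944266401 ≈ -1.0590e-9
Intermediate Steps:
w(f) = f² - 88*f
m = -944294430 (m = -19605*48166 = -944294430)
1/(((-33123 + 18144) + w(-168)) + m) = 1/(((-33123 + 18144) - 168*(-88 - 168)) - 944294430) = 1/((-14979 - 168*(-256)) - 944294430) = 1/((-14979 + 43008) - 944294430) = 1/(28029 - 944294430) = 1/(-944266401) = -1/944266401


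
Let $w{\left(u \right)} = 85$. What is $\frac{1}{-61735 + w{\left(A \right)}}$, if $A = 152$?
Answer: $- \frac{1}{61650} \approx -1.6221 \cdot 10^{-5}$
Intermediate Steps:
$\frac{1}{-61735 + w{\left(A \right)}} = \frac{1}{-61735 + 85} = \frac{1}{-61650} = - \frac{1}{61650}$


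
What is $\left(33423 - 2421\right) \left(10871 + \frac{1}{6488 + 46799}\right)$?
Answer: $\frac{17958930883956}{53287} \approx 3.3702 \cdot 10^{8}$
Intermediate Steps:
$\left(33423 - 2421\right) \left(10871 + \frac{1}{6488 + 46799}\right) = 31002 \left(10871 + \frac{1}{53287}\right) = 31002 \cdot \frac{579282978}{53287} = \frac{17958930883956}{53287}$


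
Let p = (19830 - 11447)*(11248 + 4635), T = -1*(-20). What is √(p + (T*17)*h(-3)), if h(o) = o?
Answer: √133146169 ≈ 11539.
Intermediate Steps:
T = 20
p = 133147189 (p = 8383*15883 = 133147189)
√(p + (T*17)*h(-3)) = √(133147189 + (20*17)*(-3)) = √(133147189 + 340*(-3)) = √(133147189 - 1020) = √133146169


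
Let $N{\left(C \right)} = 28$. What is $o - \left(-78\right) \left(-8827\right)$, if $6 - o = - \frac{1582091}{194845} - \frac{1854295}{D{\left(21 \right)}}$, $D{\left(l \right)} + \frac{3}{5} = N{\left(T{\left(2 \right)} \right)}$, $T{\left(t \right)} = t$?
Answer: $- \frac{17280437862}{27835} \approx -6.2082 \cdot 10^{5}$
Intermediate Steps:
$D{\left(l \right)} = \frac{137}{5}$ ($D{\left(l \right)} = - \frac{3}{5} + 28 = \frac{137}{5}$)
$o = \frac{1884126648}{27835}$ ($o = 6 - \left(- \frac{1582091}{194845} - \frac{1854295}{\frac{137}{5}}\right) = 6 - \left(\left(-1582091\right) \frac{1}{194845} - 67675\right) = 6 - \left(- \frac{226013}{27835} - 67675\right) = 6 - - \frac{1883959638}{27835} = 6 + \frac{1883959638}{27835} = \frac{1884126648}{27835} \approx 67689.0$)
$o - \left(-78\right) \left(-8827\right) = \frac{1884126648}{27835} - \left(-78\right) \left(-8827\right) = \frac{1884126648}{27835} - 688506 = - \frac{17280437862}{27835}$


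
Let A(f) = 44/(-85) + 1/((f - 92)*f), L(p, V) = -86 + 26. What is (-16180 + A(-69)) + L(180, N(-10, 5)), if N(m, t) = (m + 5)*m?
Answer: -15335352311/944265 ≈ -16241.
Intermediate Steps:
N(m, t) = m*(5 + m) (N(m, t) = (5 + m)*m = m*(5 + m))
L(p, V) = -60
A(f) = -44/85 + 1/(f*(-92 + f)) (A(f) = 44*(-1/85) + 1/((-92 + f)*f) = -44/85 + 1/(f*(-92 + f)))
(-16180 + A(-69)) + L(180, N(-10, 5)) = (-16180 + (1/85)*(85 - 44*(-69)² + 4048*(-69))/(-69*(-92 - 69))) - 60 = (-16180 + (1/85)*(-1/69)*(85 - 44*4761 - 279312)/(-161)) - 60 = (-16180 + (1/85)*(-1/69)*(-1/161)*(85 - 209484 - 279312)) - 60 = (-16180 + (1/85)*(-1/69)*(-1/161)*(-488711)) - 60 = (-16180 - 488711/944265) - 60 = -15278696411/944265 - 60 = -15335352311/944265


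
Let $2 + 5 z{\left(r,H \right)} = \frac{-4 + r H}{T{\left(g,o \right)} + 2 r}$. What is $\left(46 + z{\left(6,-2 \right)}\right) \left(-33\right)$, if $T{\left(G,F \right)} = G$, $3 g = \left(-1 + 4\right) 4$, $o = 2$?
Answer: $- \frac{7491}{5} \approx -1498.2$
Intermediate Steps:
$g = 4$ ($g = \frac{\left(-1 + 4\right) 4}{3} = \frac{3 \cdot 4}{3} = \frac{1}{3} \cdot 12 = 4$)
$z{\left(r,H \right)} = - \frac{2}{5} + \frac{-4 + H r}{5 \left(4 + 2 r\right)}$ ($z{\left(r,H \right)} = - \frac{2}{5} + \frac{\left(-4 + r H\right) \frac{1}{4 + 2 r}}{5} = - \frac{2}{5} + \frac{\left(-4 + H r\right) \frac{1}{4 + 2 r}}{5} = - \frac{2}{5} + \frac{\frac{1}{4 + 2 r} \left(-4 + H r\right)}{5} = - \frac{2}{5} + \frac{-4 + H r}{5 \left(4 + 2 r\right)}$)
$\left(46 + z{\left(6,-2 \right)}\right) \left(-33\right) = \left(46 + \frac{-12 - 24 - 12}{10 \left(2 + 6\right)}\right) \left(-33\right) = \left(46 + \frac{-12 - 24 - 12}{10 \cdot 8}\right) \left(-33\right) = \left(46 + \frac{1}{10} \cdot \frac{1}{8} \left(-48\right)\right) \left(-33\right) = \left(46 - \frac{3}{5}\right) \left(-33\right) = \frac{227}{5} \left(-33\right) = - \frac{7491}{5}$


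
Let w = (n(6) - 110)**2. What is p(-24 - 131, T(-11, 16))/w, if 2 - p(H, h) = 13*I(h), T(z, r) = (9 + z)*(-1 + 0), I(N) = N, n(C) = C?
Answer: -3/1352 ≈ -0.0022189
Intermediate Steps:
w = 10816 (w = (6 - 110)**2 = (-104)**2 = 10816)
T(z, r) = -9 - z (T(z, r) = (9 + z)*(-1) = -9 - z)
p(H, h) = 2 - 13*h
p(-24 - 131, T(-11, 16))/w = (2 - 13*(-9 - 1*(-11)))/10816 = (2 - 13*(-9 + 11))*(1/10816) = (2 - 13*2)*(1/10816) = (2 - 26)*(1/10816) = -24*1/10816 = -3/1352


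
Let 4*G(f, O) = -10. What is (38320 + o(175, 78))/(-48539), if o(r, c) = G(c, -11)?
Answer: -76635/97078 ≈ -0.78942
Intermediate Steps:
G(f, O) = -5/2 (G(f, O) = (1/4)*(-10) = -5/2)
o(r, c) = -5/2
(38320 + o(175, 78))/(-48539) = (38320 - 5/2)/(-48539) = (76635/2)*(-1/48539) = -76635/97078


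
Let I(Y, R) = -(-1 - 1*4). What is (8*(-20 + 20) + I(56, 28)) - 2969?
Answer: -2964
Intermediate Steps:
I(Y, R) = 5 (I(Y, R) = -(-1 - 4) = -1*(-5) = 5)
(8*(-20 + 20) + I(56, 28)) - 2969 = (8*(-20 + 20) + 5) - 2969 = (8*0 + 5) - 2969 = (0 + 5) - 2969 = 5 - 2969 = -2964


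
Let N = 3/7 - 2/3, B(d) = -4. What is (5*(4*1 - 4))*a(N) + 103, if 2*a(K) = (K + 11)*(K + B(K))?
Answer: 103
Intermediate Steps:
N = -5/21 (N = 3*(⅐) - 2*⅓ = 3/7 - ⅔ = -5/21 ≈ -0.23810)
a(K) = (-4 + K)*(11 + K)/2 (a(K) = ((K + 11)*(K - 4))/2 = ((11 + K)*(-4 + K))/2 = ((-4 + K)*(11 + K))/2 = (-4 + K)*(11 + K)/2)
(5*(4*1 - 4))*a(N) + 103 = (5*(4*1 - 4))*(-22 + (-5/21)²/2 + (7/2)*(-5/21)) + 103 = (5*(4 - 4))*(-22 + (½)*(25/441) - ⅚) + 103 = (5*0)*(-22 + 25/882 - ⅚) + 103 = 0*(-10057/441) + 103 = 0 + 103 = 103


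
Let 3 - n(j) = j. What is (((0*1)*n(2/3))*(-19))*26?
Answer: 0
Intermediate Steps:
n(j) = 3 - j
(((0*1)*n(2/3))*(-19))*26 = (((0*1)*(3 - 2/3))*(-19))*26 = ((0*(3 - 2/3))*(-19))*26 = ((0*(3 - 1*⅔))*(-19))*26 = ((0*(3 - ⅔))*(-19))*26 = ((0*(7/3))*(-19))*26 = (0*(-19))*26 = 0*26 = 0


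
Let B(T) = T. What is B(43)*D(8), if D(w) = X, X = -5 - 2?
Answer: -301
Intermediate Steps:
X = -7
D(w) = -7
B(43)*D(8) = 43*(-7) = -301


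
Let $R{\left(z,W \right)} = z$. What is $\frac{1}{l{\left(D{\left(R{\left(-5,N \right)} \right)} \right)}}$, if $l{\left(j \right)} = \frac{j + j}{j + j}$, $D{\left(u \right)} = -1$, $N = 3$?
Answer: $1$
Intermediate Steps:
$l{\left(j \right)} = 1$ ($l{\left(j \right)} = \frac{2 j}{2 j} = 2 j \frac{1}{2 j} = 1$)
$\frac{1}{l{\left(D{\left(R{\left(-5,N \right)} \right)} \right)}} = 1^{-1} = 1$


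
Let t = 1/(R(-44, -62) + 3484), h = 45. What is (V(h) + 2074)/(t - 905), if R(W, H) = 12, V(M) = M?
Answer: -7408024/3163879 ≈ -2.3414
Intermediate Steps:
t = 1/3496 (t = 1/(12 + 3484) = 1/3496 ≈ 0.00028604)
(V(h) + 2074)/(t - 905) = (45 + 2074)/(1/3496 - 905) = 2119/(-3163879/3496) = 2119*(-3496/3163879) = -7408024/3163879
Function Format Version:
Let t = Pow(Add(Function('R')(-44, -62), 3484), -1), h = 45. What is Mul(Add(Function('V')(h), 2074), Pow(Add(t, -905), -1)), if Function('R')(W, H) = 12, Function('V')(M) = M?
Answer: Rational(-7408024, 3163879) ≈ -2.3414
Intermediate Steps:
t = Rational(1, 3496) (t = Pow(Add(12, 3484), -1) = Pow(3496, -1) = Rational(1, 3496) ≈ 0.00028604)
Mul(Add(Function('V')(h), 2074), Pow(Add(t, -905), -1)) = Mul(Add(45, 2074), Pow(Add(Rational(1, 3496), -905), -1)) = Mul(2119, Pow(Rational(-3163879, 3496), -1)) = Mul(2119, Rational(-3496, 3163879)) = Rational(-7408024, 3163879)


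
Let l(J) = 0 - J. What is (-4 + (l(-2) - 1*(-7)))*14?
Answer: 70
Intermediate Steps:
l(J) = -J
(-4 + (l(-2) - 1*(-7)))*14 = (-4 + (-1*(-2) - 1*(-7)))*14 = (-4 + (2 + 7))*14 = (-4 + 9)*14 = 5*14 = 70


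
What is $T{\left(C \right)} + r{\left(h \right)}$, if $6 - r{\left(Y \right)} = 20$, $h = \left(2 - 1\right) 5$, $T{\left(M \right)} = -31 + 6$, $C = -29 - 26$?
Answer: $-39$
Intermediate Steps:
$C = -55$
$T{\left(M \right)} = -25$
$h = 5$ ($h = 1 \cdot 5 = 5$)
$r{\left(Y \right)} = -14$ ($r{\left(Y \right)} = 6 - 20 = -14$)
$T{\left(C \right)} + r{\left(h \right)} = -25 - 14 = -39$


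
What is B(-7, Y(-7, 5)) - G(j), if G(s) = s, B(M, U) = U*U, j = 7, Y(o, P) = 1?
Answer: -6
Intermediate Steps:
B(M, U) = U**2
B(-7, Y(-7, 5)) - G(j) = 1**2 - 1*7 = 1 - 7 = -6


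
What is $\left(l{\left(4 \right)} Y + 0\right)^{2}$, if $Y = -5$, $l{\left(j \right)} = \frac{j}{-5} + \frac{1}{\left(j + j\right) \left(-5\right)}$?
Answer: $\frac{1089}{64} \approx 17.016$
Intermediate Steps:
$l{\left(j \right)} = - \frac{j}{5} - \frac{1}{10 j}$ ($l{\left(j \right)} = j \left(- \frac{1}{5}\right) + \frac{1}{2 j} \left(- \frac{1}{5}\right) = - \frac{j}{5} + \frac{1}{2 j} \left(- \frac{1}{5}\right) = - \frac{j}{5} - \frac{1}{10 j}$)
$\left(l{\left(4 \right)} Y + 0\right)^{2} = \left(\left(\left(- \frac{1}{5}\right) 4 - \frac{1}{10 \cdot 4}\right) \left(-5\right) + 0\right)^{2} = \left(\left(- \frac{4}{5} - \frac{1}{40}\right) \left(-5\right) + 0\right)^{2} = \left(\left(- \frac{33}{40}\right) \left(-5\right) + 0\right)^{2} = \left(\frac{33}{8} + 0\right)^{2} = \left(\frac{33}{8}\right)^{2} = \frac{1089}{64}$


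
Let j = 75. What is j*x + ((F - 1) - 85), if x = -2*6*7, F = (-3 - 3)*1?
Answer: -6392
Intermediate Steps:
F = -6 (F = -6*1 = -6)
x = -84 (x = -12*7 = -84)
j*x + ((F - 1) - 85) = 75*(-84) + ((-6 - 1) - 85) = -6300 + (-7 - 85) = -6300 - 92 = -6392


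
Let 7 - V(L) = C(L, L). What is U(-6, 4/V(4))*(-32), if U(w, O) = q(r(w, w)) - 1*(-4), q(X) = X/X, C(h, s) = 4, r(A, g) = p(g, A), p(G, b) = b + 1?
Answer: -160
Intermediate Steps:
p(G, b) = 1 + b
r(A, g) = 1 + A
V(L) = 3 (V(L) = 7 - 1*4 = 7 - 4 = 3)
q(X) = 1
U(w, O) = 5 (U(w, O) = 1 - 1*(-4) = 1 + 4 = 5)
U(-6, 4/V(4))*(-32) = 5*(-32) = -160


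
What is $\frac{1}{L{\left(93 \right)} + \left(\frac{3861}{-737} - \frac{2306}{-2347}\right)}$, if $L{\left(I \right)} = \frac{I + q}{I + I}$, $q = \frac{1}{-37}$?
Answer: $- \frac{541093809}{2032575815} \approx -0.26621$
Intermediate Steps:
$q = - \frac{1}{37} \approx -0.027027$
$L{\left(I \right)} = \frac{- \frac{1}{37} + I}{2 I}$ ($L{\left(I \right)} = \frac{I - \frac{1}{37}}{I + I} = \frac{- \frac{1}{37} + I}{2 I}$)
$\frac{1}{L{\left(93 \right)} + \left(\frac{3861}{-737} - \frac{2306}{-2347}\right)} = \frac{1}{\frac{-1 + 37 \cdot 93}{74 \cdot 93} + \left(\frac{3861}{-737} - \frac{2306}{-2347}\right)} = \frac{1}{\frac{1}{74} \cdot \frac{1}{93} \left(-1 + 3441\right) + \left(3861 \left(- \frac{1}{737}\right) - - \frac{2306}{2347}\right)} = \frac{1}{\frac{1}{74} \cdot \frac{1}{93} \cdot 3440 + \left(- \frac{351}{67} + \frac{2306}{2347}\right)} = \frac{1}{\frac{1720}{3441} - \frac{669295}{157249}} = \frac{1}{- \frac{2032575815}{541093809}} = - \frac{541093809}{2032575815}$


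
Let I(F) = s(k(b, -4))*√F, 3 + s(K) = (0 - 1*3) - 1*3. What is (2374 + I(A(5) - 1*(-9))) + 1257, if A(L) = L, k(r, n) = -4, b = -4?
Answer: 3631 - 9*√14 ≈ 3597.3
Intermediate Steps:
s(K) = -9 (s(K) = -3 + ((0 - 1*3) - 1*3) = -3 + ((0 - 3) - 3) = -3 + (-3 - 3) = -3 - 6 = -9)
I(F) = -9*√F
(2374 + I(A(5) - 1*(-9))) + 1257 = (2374 - 9*√(5 - 1*(-9))) + 1257 = (2374 - 9*√(5 + 9)) + 1257 = (2374 - 9*√14) + 1257 = 3631 - 9*√14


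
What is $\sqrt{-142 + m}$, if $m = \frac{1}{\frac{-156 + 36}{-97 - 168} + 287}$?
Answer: $\frac{i \sqrt{32958134495}}{15235} \approx 11.916 i$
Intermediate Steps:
$m = \frac{53}{15235}$ ($m = \frac{1}{- \frac{120}{-265} + 287} = \frac{1}{\left(-120\right) \left(- \frac{1}{265}\right) + 287} = \frac{1}{\frac{24}{53} + 287} = \frac{1}{\frac{15235}{53}} = \frac{53}{15235} \approx 0.0034788$)
$\sqrt{-142 + m} = \sqrt{-142 + \frac{53}{15235}} = \sqrt{- \frac{2163317}{15235}} = \frac{i \sqrt{32958134495}}{15235}$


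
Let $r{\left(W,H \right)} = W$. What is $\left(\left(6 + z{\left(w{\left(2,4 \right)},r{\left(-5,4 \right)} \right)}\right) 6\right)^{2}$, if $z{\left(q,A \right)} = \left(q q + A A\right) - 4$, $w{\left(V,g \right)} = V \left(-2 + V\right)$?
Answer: $26244$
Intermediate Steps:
$z{\left(q,A \right)} = -4 + A^{2} + q^{2}$ ($z{\left(q,A \right)} = \left(q^{2} + A^{2}\right) - 4 = \left(A^{2} + q^{2}\right) - 4 = -4 + A^{2} + q^{2}$)
$\left(\left(6 + z{\left(w{\left(2,4 \right)},r{\left(-5,4 \right)} \right)}\right) 6\right)^{2} = \left(\left(6 + \left(-4 + \left(-5\right)^{2} + \left(2 \left(-2 + 2\right)\right)^{2}\right)\right) 6\right)^{2} = \left(\left(6 + \left(-4 + 25 + \left(2 \cdot 0\right)^{2}\right)\right) 6\right)^{2} = \left(\left(6 + \left(-4 + 25 + 0^{2}\right)\right) 6\right)^{2} = \left(\left(6 + \left(-4 + 25 + 0\right)\right) 6\right)^{2} = \left(\left(6 + 21\right) 6\right)^{2} = \left(27 \cdot 6\right)^{2} = 162^{2} = 26244$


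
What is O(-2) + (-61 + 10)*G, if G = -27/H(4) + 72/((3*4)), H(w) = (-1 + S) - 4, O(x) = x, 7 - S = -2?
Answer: 145/4 ≈ 36.250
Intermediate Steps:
S = 9 (S = 7 - 1*(-2) = 7 + 2 = 9)
H(w) = 4 (H(w) = (-1 + 9) - 4 = 8 - 4 = 4)
G = -3/4 (G = -27/4 + 72/((3*4)) = -27*1/4 + 72/12 = -27/4 + 72*(1/12) = -27/4 + 6 = -3/4 ≈ -0.75000)
O(-2) + (-61 + 10)*G = -2 + (-61 + 10)*(-3/4) = -2 - 51*(-3/4) = -2 + 153/4 = 145/4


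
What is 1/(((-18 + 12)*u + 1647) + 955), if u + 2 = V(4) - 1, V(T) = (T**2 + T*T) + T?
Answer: 1/2404 ≈ 0.00041597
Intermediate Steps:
V(T) = T + 2*T**2 (V(T) = (T**2 + T**2) + T = 2*T**2 + T = T + 2*T**2)
u = 33 (u = -2 + (4*(1 + 2*4) - 1) = -2 + (4*(1 + 8) - 1) = -2 + (4*9 - 1) = -2 + (36 - 1) = -2 + 35 = 33)
1/(((-18 + 12)*u + 1647) + 955) = 1/(((-18 + 12)*33 + 1647) + 955) = 1/((-6*33 + 1647) + 955) = 1/((-198 + 1647) + 955) = 1/(1449 + 955) = 1/2404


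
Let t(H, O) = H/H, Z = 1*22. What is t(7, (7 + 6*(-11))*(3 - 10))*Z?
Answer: 22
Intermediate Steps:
Z = 22
t(H, O) = 1
t(7, (7 + 6*(-11))*(3 - 10))*Z = 1*22 = 22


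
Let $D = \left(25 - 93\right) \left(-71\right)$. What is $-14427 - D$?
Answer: $-19255$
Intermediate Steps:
$D = 4828$ ($D = \left(-68\right) \left(-71\right) = 4828$)
$-14427 - D = -14427 - 4828 = -19255$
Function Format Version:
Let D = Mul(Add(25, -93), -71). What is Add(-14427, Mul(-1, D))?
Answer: -19255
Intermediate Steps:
D = 4828 (D = Mul(-68, -71) = 4828)
Add(-14427, Mul(-1, D)) = Add(-14427, Mul(-1, 4828)) = Add(-14427, -4828) = -19255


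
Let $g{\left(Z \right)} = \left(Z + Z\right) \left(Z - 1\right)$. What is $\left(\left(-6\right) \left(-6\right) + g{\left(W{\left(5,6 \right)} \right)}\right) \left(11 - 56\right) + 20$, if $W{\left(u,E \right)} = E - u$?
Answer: $-1600$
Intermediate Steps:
$g{\left(Z \right)} = 2 Z \left(-1 + Z\right)$
$\left(\left(-6\right) \left(-6\right) + g{\left(W{\left(5,6 \right)} \right)}\right) \left(11 - 56\right) + 20 = \left(\left(-6\right) \left(-6\right) + 2 \left(6 - 5\right) \left(-1 + \left(6 - 5\right)\right)\right) \left(11 - 56\right) + 20 = \left(36 + 2 \left(6 - 5\right) \left(-1 + \left(6 - 5\right)\right)\right) \left(-45\right) + 20 = \left(36 + 2 \cdot 1 \left(-1 + 1\right)\right) \left(-45\right) + 20 = \left(36 + 2 \cdot 1 \cdot 0\right) \left(-45\right) + 20 = \left(36 + 0\right) \left(-45\right) + 20 = 36 \left(-45\right) + 20 = -1620 + 20 = -1600$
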